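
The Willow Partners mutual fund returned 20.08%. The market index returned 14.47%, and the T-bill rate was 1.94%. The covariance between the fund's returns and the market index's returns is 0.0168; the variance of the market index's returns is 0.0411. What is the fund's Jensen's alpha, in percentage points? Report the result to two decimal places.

13.02

β = Cov / Var = 0.0168 / 0.0411 = 0.4088
E[R] = Rf + β(Rm − Rf) = 1.94% + 0.4088 × (14.47% − 1.94%) = 7.0623%
α = Rp − E[R] = 20.08% − 7.0623% = 13.0177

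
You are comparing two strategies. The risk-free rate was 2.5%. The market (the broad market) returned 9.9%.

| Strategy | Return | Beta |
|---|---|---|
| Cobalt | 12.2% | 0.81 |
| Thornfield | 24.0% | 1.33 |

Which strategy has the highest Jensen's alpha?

Cobalt: α = 12.2% − [2.5% + 0.81 × (9.9% − 2.5%)] = 3.706
Thornfield: α = 24.0% − [2.5% + 1.33 × (9.9% − 2.5%)] = 11.658
Highest: Thornfield (11.658).

Thornfield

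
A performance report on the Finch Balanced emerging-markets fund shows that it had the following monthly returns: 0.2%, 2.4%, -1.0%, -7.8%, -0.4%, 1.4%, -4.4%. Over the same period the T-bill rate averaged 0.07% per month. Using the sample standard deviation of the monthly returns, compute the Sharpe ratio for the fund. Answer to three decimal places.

-0.405

Mean return r̄ = -9.60 / 7 = -1.3714%
Sample σ = √[Σ(r − r̄)² / 6] = √[75.9543 / 6] = √12.6591 = 3.5580%
Sharpe = (r̄ − rf) / σ = (-1.3714 − 0.07) / 3.5580 = -1.4414 / 3.5580 = -0.4051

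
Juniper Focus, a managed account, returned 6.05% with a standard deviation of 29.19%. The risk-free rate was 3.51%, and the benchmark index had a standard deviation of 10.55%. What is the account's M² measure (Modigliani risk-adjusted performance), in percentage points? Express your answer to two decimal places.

4.43

Sharpe = (Rp − Rf) / σp = (6.05% − 3.51%) / 29.19% = 0.0870
M² = Rf + Sharpe × σm = 3.51% + 0.0870 × 10.55% = 4.4279%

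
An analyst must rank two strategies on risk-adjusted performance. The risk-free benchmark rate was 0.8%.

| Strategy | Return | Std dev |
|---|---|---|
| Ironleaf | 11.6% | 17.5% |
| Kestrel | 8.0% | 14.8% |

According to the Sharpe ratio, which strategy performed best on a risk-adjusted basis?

Ironleaf: Sharpe ratio = (11.6% − 0.8%) / 17.5% = 0.617
Kestrel: Sharpe ratio = (8.0% − 0.8%) / 14.8% = 0.486
Highest: Ironleaf (0.617).

Ironleaf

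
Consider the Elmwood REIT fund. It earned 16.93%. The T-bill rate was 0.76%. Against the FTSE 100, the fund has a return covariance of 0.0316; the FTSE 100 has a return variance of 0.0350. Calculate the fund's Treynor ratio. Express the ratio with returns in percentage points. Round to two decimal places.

β = Cov / Var = 0.0316 / 0.0350 = 0.9029
Treynor = (Rp − Rf) / β = (16.93% − 0.76%) / 0.9029 = 16.17 / 0.9029 = 17.9090

17.91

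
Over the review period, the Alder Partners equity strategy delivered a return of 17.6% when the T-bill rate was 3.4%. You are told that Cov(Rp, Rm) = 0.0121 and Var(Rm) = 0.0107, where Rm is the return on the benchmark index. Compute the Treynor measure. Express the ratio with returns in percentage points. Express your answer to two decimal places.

β = Cov / Var = 0.0121 / 0.0107 = 1.1308
Treynor = (Rp − Rf) / β = (17.6% − 3.4%) / 1.1308 = 14.20 / 1.1308 = 12.5575

12.56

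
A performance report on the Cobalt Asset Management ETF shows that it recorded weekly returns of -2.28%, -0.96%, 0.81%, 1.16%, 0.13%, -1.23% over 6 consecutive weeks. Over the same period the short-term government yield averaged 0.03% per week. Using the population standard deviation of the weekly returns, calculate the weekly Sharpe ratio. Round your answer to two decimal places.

Mean return r̄ = -2.370 / 6 = -0.3950%
Population σ = √[Σ(r − r̄)² / 6] = √[8.7154 / 6] = √1.4526 = 1.2052%
Sharpe = (r̄ − rf) / σ = (-0.3950 − 0.03) / 1.2052 = -0.4250 / 1.2052 = -0.3526

-0.35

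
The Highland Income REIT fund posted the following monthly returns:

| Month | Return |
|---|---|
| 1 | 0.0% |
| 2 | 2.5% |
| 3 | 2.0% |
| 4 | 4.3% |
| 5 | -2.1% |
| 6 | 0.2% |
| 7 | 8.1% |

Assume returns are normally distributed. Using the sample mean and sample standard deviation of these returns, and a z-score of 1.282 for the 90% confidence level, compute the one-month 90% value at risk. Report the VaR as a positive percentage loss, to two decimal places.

2.13

μ = (0 + 2.5 + 2 + 4.3 − 2.1 + 0.2 + 8.1) / 7 = 2.1429%
Σ(r − μ)² = (0 − 2.1429)² + (2.5 − 2.1429)² + … = 66.6571
σ = √[66.6571 / 6] = 3.3331%
VaR = −(μ − z·σ) = −(2.1429 − 1.282 × 3.3331) = −(-2.1301) = 2.1301%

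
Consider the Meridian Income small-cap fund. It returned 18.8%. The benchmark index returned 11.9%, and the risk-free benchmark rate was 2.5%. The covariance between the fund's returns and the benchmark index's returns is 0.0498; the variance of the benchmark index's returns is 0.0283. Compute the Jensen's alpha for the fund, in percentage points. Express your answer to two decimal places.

-0.24

β = Cov / Var = 0.0498 / 0.0283 = 1.7597
E[R] = Rf + β(Rm − Rf) = 2.5% + 1.7597 × (11.9% − 2.5%) = 19.0412%
α = Rp − E[R] = 18.8% − 19.0412% = -0.2412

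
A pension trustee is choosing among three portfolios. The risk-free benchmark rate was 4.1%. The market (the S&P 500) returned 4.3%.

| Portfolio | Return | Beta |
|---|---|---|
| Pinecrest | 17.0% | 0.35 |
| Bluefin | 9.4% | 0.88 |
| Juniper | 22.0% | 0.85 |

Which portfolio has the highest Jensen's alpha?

Juniper

Pinecrest: α = 17.0% − [4.1% + 0.35 × (4.3% − 4.1%)] = 12.830
Bluefin: α = 9.4% − [4.1% + 0.88 × (4.3% − 4.1%)] = 5.124
Juniper: α = 22.0% − [4.1% + 0.85 × (4.3% − 4.1%)] = 17.730
Highest: Juniper (17.730).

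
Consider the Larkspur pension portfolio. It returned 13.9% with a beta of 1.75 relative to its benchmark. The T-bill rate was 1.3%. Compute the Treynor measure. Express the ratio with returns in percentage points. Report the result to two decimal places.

Treynor = (Rp − Rf) / β = (13.9% − 1.3%) / 1.75 = 12.60 / 1.75 = 7.2000

7.20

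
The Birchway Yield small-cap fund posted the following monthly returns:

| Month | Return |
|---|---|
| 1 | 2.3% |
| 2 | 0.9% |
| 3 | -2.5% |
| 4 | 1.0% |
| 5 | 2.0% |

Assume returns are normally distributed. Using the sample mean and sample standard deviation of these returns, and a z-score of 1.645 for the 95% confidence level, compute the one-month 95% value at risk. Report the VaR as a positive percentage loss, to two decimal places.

r̄ = (2.3 + 0.9 − 2.5 + 1 + 2) / 5 = 3.70 / 5 = 0.7400%
Sample std dev = √[14.6120 / 4] = 1.9113%
VaR = −(r̄ − z·σ) = −(0.7400 − 1.645 × 1.9113) = −(-2.4041) = 2.4041%

2.40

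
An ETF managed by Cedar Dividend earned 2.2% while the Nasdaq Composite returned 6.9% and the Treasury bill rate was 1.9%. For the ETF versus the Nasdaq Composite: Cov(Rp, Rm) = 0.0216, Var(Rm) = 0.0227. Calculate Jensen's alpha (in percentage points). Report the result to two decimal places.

-4.46

β = Cov / Var = 0.0216 / 0.0227 = 0.9515
E[R] = Rf + β(Rm − Rf) = 1.9% + 0.9515 × (6.9% − 1.9%) = 6.6575%
α = Rp − E[R] = 2.2% − 6.6575% = -4.4575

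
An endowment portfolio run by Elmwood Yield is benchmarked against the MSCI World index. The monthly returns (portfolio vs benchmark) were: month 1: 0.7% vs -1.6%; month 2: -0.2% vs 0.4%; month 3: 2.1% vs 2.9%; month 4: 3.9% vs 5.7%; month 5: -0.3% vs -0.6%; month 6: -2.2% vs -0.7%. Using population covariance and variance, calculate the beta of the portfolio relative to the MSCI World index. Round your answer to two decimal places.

r̄p = 0.6667%,  r̄m = 1.0167%
Cov = Σ(rp − r̄p)(rm − r̄m) / 6 = 4.1289
Var(rm) = Σ(rm − r̄m)² / 6 = 6.3781
β = Cov / Var = 4.1289 / 6.3781 = 0.6474

0.65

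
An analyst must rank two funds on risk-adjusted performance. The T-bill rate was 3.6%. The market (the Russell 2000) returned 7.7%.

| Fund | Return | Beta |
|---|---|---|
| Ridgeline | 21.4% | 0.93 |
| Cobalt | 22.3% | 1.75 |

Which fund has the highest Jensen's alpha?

Ridgeline

Ridgeline: α = 21.4% − [3.6% + 0.93 × (7.7% − 3.6%)] = 13.987
Cobalt: α = 22.3% − [3.6% + 1.75 × (7.7% − 3.6%)] = 11.525
Highest: Ridgeline (13.987).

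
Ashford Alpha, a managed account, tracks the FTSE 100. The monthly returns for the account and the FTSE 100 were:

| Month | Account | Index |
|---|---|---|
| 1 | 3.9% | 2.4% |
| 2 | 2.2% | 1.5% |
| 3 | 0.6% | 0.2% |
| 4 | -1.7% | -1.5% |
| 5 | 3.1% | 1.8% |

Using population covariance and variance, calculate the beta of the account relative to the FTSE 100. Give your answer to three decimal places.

r̄p = 1.6200%,  r̄m = 0.8800%
Cov = Σ(rp − r̄p)(rm − r̄m) / 5 = 2.7564
Var(rm) = Σ(rm − r̄m)² / 5 = 1.9336
β = Cov / Var = 2.7564 / 1.9336 = 1.4255

1.426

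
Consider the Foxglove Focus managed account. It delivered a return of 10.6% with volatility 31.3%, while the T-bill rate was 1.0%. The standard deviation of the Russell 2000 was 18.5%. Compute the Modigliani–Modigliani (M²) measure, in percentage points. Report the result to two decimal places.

6.67

Sharpe = (Rp − Rf) / σp = (10.6% − 1.0%) / 31.3% = 0.3067
M² = Rf + Sharpe × σm = 1.0% + 0.3067 × 18.5% = 6.6740%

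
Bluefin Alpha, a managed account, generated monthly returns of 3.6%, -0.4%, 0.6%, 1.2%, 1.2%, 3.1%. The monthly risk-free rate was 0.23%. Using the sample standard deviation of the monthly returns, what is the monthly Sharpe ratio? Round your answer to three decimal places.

Mean return r̄ = 9.30 / 6 = 1.5500%
Σ(r − r̄)² = 11.5550; sample σ = √(11.5550/5) = 1.5202%
Sharpe = (r̄ − rf) / σ = (1.5500 − 0.23) / 1.5202 = 1.3200 / 1.5202 = 0.8683

0.868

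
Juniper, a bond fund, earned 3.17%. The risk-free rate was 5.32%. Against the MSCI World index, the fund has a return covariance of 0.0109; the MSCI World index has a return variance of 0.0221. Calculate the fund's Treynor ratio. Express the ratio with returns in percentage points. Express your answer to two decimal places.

β = Cov / Var = 0.0109 / 0.0221 = 0.4932
Treynor = (Rp − Rf) / β = (3.17% − 5.32%) / 0.4932 = -2.15 / 0.4932 = -4.3593

-4.36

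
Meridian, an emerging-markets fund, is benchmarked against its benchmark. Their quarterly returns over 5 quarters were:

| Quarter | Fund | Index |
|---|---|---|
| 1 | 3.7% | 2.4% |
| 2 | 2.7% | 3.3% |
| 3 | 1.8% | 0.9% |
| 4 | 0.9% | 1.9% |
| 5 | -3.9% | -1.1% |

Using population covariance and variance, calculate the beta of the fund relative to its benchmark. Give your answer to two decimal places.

1.56

r̄p = 1.0400%,  r̄m = 1.4800%
Cov = Σ(rp − r̄p)(rm − r̄m) / 5 = 3.5428
Var(rm) = Σ(rm − r̄m)² / 5 = 2.2656
β = Cov / Var = 3.5428 / 2.2656 = 1.5637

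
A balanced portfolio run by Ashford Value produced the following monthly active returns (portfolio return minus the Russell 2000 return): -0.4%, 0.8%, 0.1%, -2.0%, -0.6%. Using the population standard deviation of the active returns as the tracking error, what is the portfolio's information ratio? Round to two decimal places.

-0.45

r̄ = (-0.4 + 0.8 + 0.1 − 2 − 0.6) / 5 = -2.10 / 5 = -0.4200%
Σ(r − r̄)² = (-0.4 − (-0.4200))² + (0.8 − (-0.4200))² + (0.1 − (-0.4200))² + … = 4.2880
σ = √[4.2880 / 5] = 0.9261%
IR = r̄ / tracking error = -0.4200 / 0.9261 = -0.4535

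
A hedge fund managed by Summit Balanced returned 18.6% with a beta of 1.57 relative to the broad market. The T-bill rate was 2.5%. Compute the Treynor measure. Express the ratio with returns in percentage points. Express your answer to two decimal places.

10.25

Treynor = (Rp − Rf) / β = (18.6% − 2.5%) / 1.57 = 16.10 / 1.57 = 10.2548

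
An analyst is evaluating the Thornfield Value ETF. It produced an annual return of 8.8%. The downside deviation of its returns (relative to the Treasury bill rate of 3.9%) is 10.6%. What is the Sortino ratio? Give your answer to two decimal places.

0.46

Sortino = (Rp − Rf) / σd = (8.8% − 3.9%) / 10.6% = 4.90% / 10.6% = 0.4623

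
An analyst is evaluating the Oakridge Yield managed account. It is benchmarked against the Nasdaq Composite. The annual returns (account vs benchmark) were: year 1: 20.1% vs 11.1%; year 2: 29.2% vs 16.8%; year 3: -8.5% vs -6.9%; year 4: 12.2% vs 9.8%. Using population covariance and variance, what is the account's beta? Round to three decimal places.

1.551

r̄p = 13.2500%,  r̄m = 7.7000%
Cov = Σ(rp − r̄p)(rm − r̄m) / 4 = 120.9450
Var(rm) = Σ(rm − r̄m)² / 4 = 77.9850
β = Cov / Var = 120.9450 / 77.9850 = 1.5509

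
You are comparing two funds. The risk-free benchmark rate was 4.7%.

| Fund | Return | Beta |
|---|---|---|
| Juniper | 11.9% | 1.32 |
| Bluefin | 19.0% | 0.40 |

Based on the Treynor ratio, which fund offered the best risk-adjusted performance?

Juniper: Treynor = (11.9% − 4.7%) / 1.32 = 5.455
Bluefin: Treynor = (19.0% − 4.7%) / 0.40 = 35.750
Highest: Bluefin (35.750).

Bluefin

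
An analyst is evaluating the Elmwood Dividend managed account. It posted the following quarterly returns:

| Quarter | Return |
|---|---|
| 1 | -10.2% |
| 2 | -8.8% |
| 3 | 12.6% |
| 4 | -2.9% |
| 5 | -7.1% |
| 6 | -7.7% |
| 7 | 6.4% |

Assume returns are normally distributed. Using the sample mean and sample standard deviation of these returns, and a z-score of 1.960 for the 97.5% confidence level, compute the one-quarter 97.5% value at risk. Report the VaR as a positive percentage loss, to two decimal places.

19.59

Mean return r̄ = -17.70 / 7 = -2.5286%
Σ(r − r̄)² = (-10.2 − (-2.5286))² + (-8.8 − (-2.5286))² + … = 454.5543
sample σ = √(454.5543 / 6) = √75.7591 = 8.7040%
VaR = −(r̄ − z·σ) = −(-2.5286 − 1.960 × 8.7040) = −(-19.5884) = 19.5884%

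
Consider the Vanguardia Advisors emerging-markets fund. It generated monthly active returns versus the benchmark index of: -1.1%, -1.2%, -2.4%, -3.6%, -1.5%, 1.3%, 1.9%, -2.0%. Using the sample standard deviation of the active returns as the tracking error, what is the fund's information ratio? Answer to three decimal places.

Mean return r̄ = -8.60 / 8 = -1.0750%
Σ(r − r̄)² = (-1.1 − (-1.0750))² + (-1.2 − (-1.0750))² + (-2.4 − (-1.0750))² + … = 23.6750
sample σ = √(23.6750 / 7) = √3.3821 = 1.8390%
IR = r̄ / tracking error = -1.0750 / 1.8390 = -0.5846

-0.585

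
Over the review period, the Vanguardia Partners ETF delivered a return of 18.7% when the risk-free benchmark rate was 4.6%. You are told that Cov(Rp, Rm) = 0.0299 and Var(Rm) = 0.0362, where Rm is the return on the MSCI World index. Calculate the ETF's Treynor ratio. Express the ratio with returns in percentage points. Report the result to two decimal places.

β = Cov / Var = 0.0299 / 0.0362 = 0.8260
Treynor = (Rp − Rf) / β = (18.7% − 4.6%) / 0.8260 = 14.10 / 0.8260 = 17.0702

17.07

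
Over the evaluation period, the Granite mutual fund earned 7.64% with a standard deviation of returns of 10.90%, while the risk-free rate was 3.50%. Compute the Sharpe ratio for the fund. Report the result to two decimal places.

0.38

Sharpe = (Rp − Rf) / σp = (7.64% − 3.50%) / 10.90% = 4.14% / 10.90% = 0.3798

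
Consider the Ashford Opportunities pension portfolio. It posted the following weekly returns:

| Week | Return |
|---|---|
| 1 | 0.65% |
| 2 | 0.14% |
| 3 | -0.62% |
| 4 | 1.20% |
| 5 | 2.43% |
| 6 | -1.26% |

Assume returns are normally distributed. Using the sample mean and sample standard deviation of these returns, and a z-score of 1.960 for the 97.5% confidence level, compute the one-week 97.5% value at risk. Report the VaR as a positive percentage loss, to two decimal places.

r̄ = (0.65 + 0.14 − 0.62 + 1.2 + 2.43 − 1.26) / 6 = 2.540 / 6 = 0.4233%
Sample σ = √[Σ(r − r̄)² / 5] = √[8.6837 / 5] = √1.7367 = 1.3178%
VaR = −(r̄ − z·σ) = −(0.4233 − 1.960 × 1.3178) = −(-2.1596) = 2.1596%

2.16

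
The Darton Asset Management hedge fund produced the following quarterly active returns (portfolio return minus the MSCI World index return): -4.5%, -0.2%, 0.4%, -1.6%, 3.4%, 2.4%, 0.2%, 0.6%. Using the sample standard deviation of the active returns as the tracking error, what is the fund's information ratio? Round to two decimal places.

r̄ = (-4.5 − 0.2 + 0.4 − 1.6 + 3.4 + 2.4 + 0.2 + 0.6) / 8 = 0.0875%
Σ(r − r̄)² = 40.6688; sample σ = √(40.6688/7) = 2.4104%
IR = r̄ / tracking error = 0.0875 / 2.4104 = 0.0363

0.04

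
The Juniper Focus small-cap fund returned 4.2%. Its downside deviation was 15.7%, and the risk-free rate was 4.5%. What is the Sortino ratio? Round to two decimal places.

-0.02

Sortino = (Rp − Rf) / σd = (4.2% − 4.5%) / 15.7% = -0.30% / 15.7% = -0.0191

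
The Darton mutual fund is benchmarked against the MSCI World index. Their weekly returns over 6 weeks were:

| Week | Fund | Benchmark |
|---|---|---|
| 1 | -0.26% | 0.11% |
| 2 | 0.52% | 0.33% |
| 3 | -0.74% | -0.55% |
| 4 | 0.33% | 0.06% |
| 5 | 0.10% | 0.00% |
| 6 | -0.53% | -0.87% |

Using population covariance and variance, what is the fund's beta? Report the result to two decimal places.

0.90

r̄p = -0.0967%,  r̄m = -0.1533%
Cov = Σ(rp − r̄p)(rm − r̄m) / 6 = 0.1570
Var(rm) = Σ(rm − r̄m)² / 6 = 0.1738
β = Cov / Var = 0.1570 / 0.1738 = 0.9033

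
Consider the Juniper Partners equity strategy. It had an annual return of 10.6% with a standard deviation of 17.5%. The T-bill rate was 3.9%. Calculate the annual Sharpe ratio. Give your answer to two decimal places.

0.38

Sharpe = (Rp − Rf) / σp = (10.6% − 3.9%) / 17.5% = 6.70% / 17.5% = 0.3829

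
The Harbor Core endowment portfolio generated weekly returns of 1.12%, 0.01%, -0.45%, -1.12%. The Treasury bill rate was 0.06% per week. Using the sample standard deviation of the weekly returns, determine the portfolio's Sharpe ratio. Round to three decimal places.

-0.180

r̄ = (1.12 + 0.01 − 0.45 − 1.12) / 4 = -0.440 / 4 = -0.1100%
Σ(r − r̄)² = (1.12 − (-0.1100))² + (0.01 − (-0.1100))² + … = 2.6630
sample σ = √(2.6630 / 3) = √0.8877 = 0.9422%
Sharpe = (r̄ − rf) / σ = (-0.1100 − 0.06) / 0.9422 = -0.1700 / 0.9422 = -0.1804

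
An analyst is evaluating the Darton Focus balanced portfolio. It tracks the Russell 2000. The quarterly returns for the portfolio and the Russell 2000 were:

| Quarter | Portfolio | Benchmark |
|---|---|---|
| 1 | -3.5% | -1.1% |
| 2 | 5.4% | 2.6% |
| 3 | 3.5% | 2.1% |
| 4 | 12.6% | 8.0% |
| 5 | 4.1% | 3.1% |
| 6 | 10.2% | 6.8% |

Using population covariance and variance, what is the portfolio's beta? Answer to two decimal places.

1.67

r̄p = 5.3833%,  r̄m = 3.5833%
Cov = Σ(rp − r̄p)(rm − r̄m) / 6 = 15.3947
Var(rm) = Σ(rm − r̄m)² / 6 = 9.1981
β = Cov / Var = 15.3947 / 9.1981 = 1.6737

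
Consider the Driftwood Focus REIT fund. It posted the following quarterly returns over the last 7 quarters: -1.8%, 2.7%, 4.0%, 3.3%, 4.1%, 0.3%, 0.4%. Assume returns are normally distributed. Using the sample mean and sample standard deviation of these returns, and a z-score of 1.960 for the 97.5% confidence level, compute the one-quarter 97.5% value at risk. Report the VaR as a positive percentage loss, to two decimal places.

2.55

Mean return r̄ = 13.00 / 7 = 1.8571%
Sample σ = √[Σ(r − r̄)² / 6] = √[30.3371 / 6] = √5.0562 = 2.2486%
VaR = −(r̄ − z·σ) = −(1.8571 − 1.960 × 2.2486) = −(-2.5502) = 2.5502%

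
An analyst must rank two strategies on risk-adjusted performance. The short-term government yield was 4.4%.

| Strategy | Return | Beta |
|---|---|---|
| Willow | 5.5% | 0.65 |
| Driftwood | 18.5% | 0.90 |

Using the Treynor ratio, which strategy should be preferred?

Willow: Treynor = (5.5% − 4.4%) / 0.65 = 1.692
Driftwood: Treynor = (18.5% − 4.4%) / 0.90 = 15.667
Highest: Driftwood (15.667).

Driftwood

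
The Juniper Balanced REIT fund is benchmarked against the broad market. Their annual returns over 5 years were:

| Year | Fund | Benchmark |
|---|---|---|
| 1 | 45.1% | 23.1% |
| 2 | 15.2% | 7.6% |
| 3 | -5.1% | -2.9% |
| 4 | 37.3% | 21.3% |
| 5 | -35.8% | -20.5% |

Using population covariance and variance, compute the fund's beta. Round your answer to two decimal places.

r̄p = 11.3400%,  r̄m = 5.7200%
Cov = Σ(rp − r̄p)(rm − r̄m) / 5 = 475.2372
Var(rm) = Σ(rm − r̄m)² / 5 = 262.0256
β = Cov / Var = 475.2372 / 262.0256 = 1.8137

1.81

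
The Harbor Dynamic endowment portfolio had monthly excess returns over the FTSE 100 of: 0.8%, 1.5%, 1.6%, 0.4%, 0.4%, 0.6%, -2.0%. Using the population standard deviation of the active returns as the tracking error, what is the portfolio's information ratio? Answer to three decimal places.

0.426

μ = (0.8 + 1.5 + 1.6 + 0.4 + 0.4 + 0.6 − 2) / 7 = 3.30 / 7 = 0.4714%
Population σ = √[Σ(r − μ)² / 7] = √[8.5743 / 7] = √1.2249 = 1.1068%
IR = μ / tracking error = 0.4714 / 1.1068 = 0.4259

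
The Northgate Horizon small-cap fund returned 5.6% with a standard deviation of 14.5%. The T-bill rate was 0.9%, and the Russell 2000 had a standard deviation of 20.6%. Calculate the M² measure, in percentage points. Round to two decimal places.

Sharpe = (Rp − Rf) / σp = (5.6% − 0.9%) / 14.5% = 0.3241
M² = Rf + Sharpe × σm = 0.9% + 0.3241 × 20.6% = 7.5765%

7.58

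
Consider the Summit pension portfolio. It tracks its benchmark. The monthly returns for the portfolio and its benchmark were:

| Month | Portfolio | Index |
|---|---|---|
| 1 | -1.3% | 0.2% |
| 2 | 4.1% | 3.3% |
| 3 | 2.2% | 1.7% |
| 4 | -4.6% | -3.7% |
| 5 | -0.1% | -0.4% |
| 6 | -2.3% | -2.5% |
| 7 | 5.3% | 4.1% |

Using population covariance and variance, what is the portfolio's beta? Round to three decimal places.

1.213

r̄p = 0.4714%,  r̄m = 0.3857%
Cov = Σ(rp − r̄p)(rm − r̄m) / 7 = 8.6110
Var(rm) = Σ(rm − r̄m)² / 7 = 7.0984
β = Cov / Var = 8.6110 / 7.0984 = 1.2131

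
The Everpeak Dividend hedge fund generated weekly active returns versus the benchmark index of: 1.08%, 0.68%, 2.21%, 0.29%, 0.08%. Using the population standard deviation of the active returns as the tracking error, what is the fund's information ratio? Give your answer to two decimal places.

1.15

r̄ = (1.08 + 0.68 + 2.21 + 0.29 + 0.08) / 5 = 4.340 / 5 = 0.8680%
Population σ = √[Σ(r − r̄)² / 5] = √[2.8363 / 5] = √0.5673 = 0.7532%
IR = r̄ / tracking error = 0.8680 / 0.7532 = 1.1524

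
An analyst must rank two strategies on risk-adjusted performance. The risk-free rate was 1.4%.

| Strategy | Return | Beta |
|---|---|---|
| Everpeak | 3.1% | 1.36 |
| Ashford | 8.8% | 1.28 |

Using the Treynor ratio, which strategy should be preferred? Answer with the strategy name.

Ashford

Everpeak: Treynor = (3.1% − 1.4%) / 1.36 = 1.250
Ashford: Treynor = (8.8% − 1.4%) / 1.28 = 5.781
Highest: Ashford (5.781).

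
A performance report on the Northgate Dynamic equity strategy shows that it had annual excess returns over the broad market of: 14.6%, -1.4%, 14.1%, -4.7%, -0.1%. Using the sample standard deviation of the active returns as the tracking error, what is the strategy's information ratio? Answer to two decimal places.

0.49

r̄ = (14.6 − 1.4 + 14.1 − 4.7 − 0.1) / 5 = 4.5000%
Σ(r − r̄)² = (14.6 − 4.5000)² + (-1.4 − 4.5000)² + (14.1 − 4.5000)² + … = 334.7800
sample σ = √(334.7800 / 4) = √83.6950 = 9.1485%
IR = r̄ / tracking error = 4.5000 / 9.1485 = 0.4919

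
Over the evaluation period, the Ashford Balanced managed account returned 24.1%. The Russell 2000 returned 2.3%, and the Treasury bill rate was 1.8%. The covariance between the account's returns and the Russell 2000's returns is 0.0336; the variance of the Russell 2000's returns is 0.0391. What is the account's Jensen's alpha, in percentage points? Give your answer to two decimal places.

21.87

β = Cov / Var = 0.0336 / 0.0391 = 0.8593
E[R] = Rf + β(Rm − Rf) = 1.8% + 0.8593 × (2.3% − 1.8%) = 2.2297%
α = Rp − E[R] = 24.1% − 2.2297% = 21.8703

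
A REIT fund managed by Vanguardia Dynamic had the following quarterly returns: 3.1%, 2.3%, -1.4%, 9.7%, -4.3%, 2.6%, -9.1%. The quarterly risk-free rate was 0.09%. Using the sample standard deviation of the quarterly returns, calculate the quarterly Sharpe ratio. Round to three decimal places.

0.054

Mean return r̄ = 2.90 / 7 = 0.4143%
Sample std dev = √[217.8086 / 6] = 6.0251%
Sharpe = (r̄ − rf) / σ = (0.4143 − 0.09) / 6.0251 = 0.3243 / 6.0251 = 0.0538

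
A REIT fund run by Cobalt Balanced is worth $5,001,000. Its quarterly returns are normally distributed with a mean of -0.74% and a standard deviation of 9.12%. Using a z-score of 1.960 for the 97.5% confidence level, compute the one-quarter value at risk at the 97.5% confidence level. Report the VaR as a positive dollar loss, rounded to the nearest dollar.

Return at the 97.5% tail: μ − z·σ = -0.74% − 1.960 × 9.12% = -0.74 − 17.8752 = -18.6152%
VaR = −(-18.6152%) × $5,001,000 = 18.6152% × $5,001,000 = $930,946

$930,946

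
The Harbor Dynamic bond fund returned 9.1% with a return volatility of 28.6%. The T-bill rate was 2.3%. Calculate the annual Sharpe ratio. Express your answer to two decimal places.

Sharpe = (Rp − Rf) / σp = (9.1% − 2.3%) / 28.6% = 6.80% / 28.6% = 0.2378

0.24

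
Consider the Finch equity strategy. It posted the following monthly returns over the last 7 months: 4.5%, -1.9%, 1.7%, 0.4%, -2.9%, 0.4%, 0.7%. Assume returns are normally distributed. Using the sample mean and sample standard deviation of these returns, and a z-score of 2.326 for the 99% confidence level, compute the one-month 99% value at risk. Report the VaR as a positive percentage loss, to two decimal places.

5.18

μ = (4.5 − 1.9 + 1.7 + 0.4 − 2.9 + 0.4 + 0.7) / 7 = 2.90 / 7 = 0.4143%
Σ(r − μ)² = (4.5 − 0.4143)² + (-1.9 − 0.4143)² + (1.7 − 0.4143)² + … = 34.7686
σ = √[34.7686 / 6] = 2.4072%
VaR = −(μ − z·σ) = −(0.4143 − 2.326 × 2.4072) = −(-5.1848) = 5.1848%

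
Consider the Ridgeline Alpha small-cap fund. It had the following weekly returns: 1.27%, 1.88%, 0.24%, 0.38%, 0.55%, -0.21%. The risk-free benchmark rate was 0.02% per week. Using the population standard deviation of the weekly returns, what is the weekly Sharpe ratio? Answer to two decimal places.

0.96

r̄ = (1.27 + 1.88 + 0.24 + 0.38 + 0.55 − 0.21) / 6 = 0.6850%
Σ(r − r̄)² = (1.27 − 0.6850)² + (1.88 − 0.6850)² + … = 2.8806
population σ = √(2.8806 / 6) = √0.4801 = 0.6929%
Sharpe = (r̄ − rf) / σ = (0.6850 − 0.02) / 0.6929 = 0.6650 / 0.6929 = 0.9597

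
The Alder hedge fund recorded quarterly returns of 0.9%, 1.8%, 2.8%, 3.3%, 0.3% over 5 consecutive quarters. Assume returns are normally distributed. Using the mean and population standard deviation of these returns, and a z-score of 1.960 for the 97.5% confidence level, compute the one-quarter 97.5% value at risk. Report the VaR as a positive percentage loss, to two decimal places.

0.38

r̄ = (0.9 + 1.8 + 2.8 + 3.3 + 0.3) / 5 = 9.10 / 5 = 1.8200%
Σ(r − r̄)² = 6.3080; population σ = √(6.3080/5) = 1.1232%
VaR = −(r̄ − z·σ) = −(1.8200 − 1.960 × 1.1232) = −(-0.3815) = 0.3815%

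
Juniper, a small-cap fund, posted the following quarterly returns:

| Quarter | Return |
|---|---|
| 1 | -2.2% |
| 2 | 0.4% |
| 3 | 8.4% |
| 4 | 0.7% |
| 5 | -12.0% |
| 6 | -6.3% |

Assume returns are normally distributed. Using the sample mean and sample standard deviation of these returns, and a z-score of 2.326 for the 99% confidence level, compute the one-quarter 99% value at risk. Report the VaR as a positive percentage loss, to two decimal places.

Mean return μ = -11.00 / 6 = -1.8333%
Sample std dev = √[239.5733 / 5] = 6.9220%
VaR = −(μ − z·σ) = −(-1.8333 − 2.326 × 6.9220) = −(-17.9339) = 17.9339%

17.93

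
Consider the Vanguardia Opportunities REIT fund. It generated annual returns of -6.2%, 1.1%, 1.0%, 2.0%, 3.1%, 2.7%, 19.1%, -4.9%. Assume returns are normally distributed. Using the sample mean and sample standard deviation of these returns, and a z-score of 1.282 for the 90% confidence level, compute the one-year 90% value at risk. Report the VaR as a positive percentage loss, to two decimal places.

Mean return μ = 17.90 / 8 = 2.2375%
Sample σ = √[Σ(r − μ)² / 7] = √[410.3188 / 7] = √58.6170 = 7.6562%
VaR = −(μ − z·σ) = −(2.2375 − 1.282 × 7.6562) = −(-7.5777) = 7.5777%

7.58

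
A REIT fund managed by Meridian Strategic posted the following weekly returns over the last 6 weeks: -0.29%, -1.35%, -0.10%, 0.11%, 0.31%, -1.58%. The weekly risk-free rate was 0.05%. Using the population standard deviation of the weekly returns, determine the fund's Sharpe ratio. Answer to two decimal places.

-0.74

r̄ = (-0.29 − 1.35 − 0.1 + 0.11 + 0.31 − 1.58) / 6 = -0.4833%
Σ(r − r̄)² = (-0.29 − (-0.4833))² + (-1.35 − (-0.4833))² + (-0.1 − (-0.4833))² + … = 3.1195
population σ = √(3.1195 / 6) = √0.5199 = 0.7210%
Sharpe = (r̄ − rf) / σ = (-0.4833 − 0.05) / 0.7210 = -0.5333 / 0.7210 = -0.7397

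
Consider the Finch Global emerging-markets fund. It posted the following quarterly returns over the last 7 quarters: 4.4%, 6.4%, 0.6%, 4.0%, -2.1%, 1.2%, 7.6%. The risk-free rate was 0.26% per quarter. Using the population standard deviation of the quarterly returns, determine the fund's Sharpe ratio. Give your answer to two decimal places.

Mean return r̄ = 22.10 / 7 = 3.1571%
Σ(r − r̄)² = 70.5171; population σ = √(70.5171/7) = 3.1739%
Sharpe = (r̄ − rf) / σ = (3.1571 − 0.26) / 3.1739 = 2.8971 / 3.1739 = 0.9128

0.91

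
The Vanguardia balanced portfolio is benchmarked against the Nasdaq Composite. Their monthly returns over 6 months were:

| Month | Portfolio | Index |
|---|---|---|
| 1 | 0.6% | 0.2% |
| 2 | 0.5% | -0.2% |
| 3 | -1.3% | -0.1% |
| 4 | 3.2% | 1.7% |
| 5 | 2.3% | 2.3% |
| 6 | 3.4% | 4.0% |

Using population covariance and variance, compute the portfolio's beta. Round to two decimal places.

0.94

r̄p = 1.4500%,  r̄m = 1.3167%
Cov = Σ(rp − r̄p)(rm − r̄m) / 6 = 2.1708
Var(rm) = Σ(rm − r̄m)² / 6 = 2.3114
β = Cov / Var = 2.1708 / 2.3114 = 0.9392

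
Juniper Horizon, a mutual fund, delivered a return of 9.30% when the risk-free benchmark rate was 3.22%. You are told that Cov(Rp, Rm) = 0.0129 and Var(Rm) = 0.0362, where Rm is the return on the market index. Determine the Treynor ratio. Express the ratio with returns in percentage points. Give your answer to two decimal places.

17.06

β = Cov / Var = 0.0129 / 0.0362 = 0.3564
Treynor = (Rp − Rf) / β = (9.30% − 3.22%) / 0.3564 = 6.08 / 0.3564 = 17.0595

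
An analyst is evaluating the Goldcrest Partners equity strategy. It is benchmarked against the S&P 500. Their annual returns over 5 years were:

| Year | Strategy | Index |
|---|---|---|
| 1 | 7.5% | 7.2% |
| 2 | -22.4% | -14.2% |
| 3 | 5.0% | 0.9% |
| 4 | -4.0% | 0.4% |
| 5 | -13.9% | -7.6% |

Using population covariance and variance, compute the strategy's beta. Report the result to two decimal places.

1.47

r̄p = -5.5600%,  r̄m = -2.6600%
Cov = Σ(rp − r̄p)(rm − r̄m) / 5 = 81.3344
Var(rm) = Σ(rm − r̄m)² / 5 = 55.3664
β = Cov / Var = 81.3344 / 55.3664 = 1.4690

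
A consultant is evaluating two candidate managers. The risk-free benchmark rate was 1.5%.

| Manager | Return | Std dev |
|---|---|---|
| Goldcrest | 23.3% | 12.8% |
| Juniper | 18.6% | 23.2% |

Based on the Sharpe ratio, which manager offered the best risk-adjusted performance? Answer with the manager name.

Goldcrest

Goldcrest: Sharpe ratio = (23.3% − 1.5%) / 12.8% = 1.703
Juniper: Sharpe ratio = (18.6% − 1.5%) / 23.2% = 0.737
Highest: Goldcrest (1.703).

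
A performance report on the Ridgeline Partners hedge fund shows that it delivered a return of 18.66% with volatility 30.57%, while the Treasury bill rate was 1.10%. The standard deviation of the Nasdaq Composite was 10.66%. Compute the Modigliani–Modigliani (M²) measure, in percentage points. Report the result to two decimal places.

7.22

Sharpe = (Rp − Rf) / σp = (18.66% − 1.10%) / 30.57% = 0.5744
M² = Rf + Sharpe × σm = 1.10% + 0.5744 × 10.66% = 7.2231%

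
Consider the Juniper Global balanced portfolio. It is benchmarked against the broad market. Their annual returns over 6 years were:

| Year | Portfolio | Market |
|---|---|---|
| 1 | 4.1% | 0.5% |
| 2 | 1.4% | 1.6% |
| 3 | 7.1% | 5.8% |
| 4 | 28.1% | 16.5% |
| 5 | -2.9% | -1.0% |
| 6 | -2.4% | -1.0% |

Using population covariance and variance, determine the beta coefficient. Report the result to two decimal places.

r̄p = 5.9000%,  r̄m = 3.7333%
Cov = Σ(rp − r̄p)(rm − r̄m) / 6 = 63.7100
Var(rm) = Σ(rm − r̄m)² / 6 = 37.8456
β = Cov / Var = 63.7100 / 37.8456 = 1.6834

1.68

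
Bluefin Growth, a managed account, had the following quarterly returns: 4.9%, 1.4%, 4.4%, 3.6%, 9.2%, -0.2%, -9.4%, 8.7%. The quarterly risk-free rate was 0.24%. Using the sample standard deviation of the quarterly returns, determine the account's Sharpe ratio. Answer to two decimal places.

0.44

r̄ = (4.9 + 1.4 + 4.4 + 3.6 + 9.2 − 0.2 − 9.4 + 8.7) / 8 = 22.60 / 8 = 2.8250%
Sample σ = √[Σ(r − r̄)² / 7] = √[243.1750 / 7] = √34.7393 = 5.8940%
Sharpe = (r̄ − rf) / σ = (2.8250 − 0.24) / 5.8940 = 2.5850 / 5.8940 = 0.4386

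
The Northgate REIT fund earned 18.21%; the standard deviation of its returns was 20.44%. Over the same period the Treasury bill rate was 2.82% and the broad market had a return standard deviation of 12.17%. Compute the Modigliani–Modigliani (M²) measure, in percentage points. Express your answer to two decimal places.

11.98

Sharpe = (Rp − Rf) / σp = (18.21% − 2.82%) / 20.44% = 0.7529
M² = Rf + Sharpe × σm = 2.82% + 0.7529 × 12.17% = 11.9828%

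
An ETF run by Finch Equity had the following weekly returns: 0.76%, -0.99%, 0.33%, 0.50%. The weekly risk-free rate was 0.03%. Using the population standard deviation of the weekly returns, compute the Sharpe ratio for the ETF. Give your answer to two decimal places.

μ = (0.76 − 0.99 + 0.33 + 0.5) / 4 = 0.600 / 4 = 0.1500%
Σ(r − μ)² = (0.76 − 0.1500)² + (-0.99 − 0.1500)² + (0.33 − 0.1500)² + … = 1.8266
population σ = √(1.8266 / 4) = √0.4567 = 0.6758%
Sharpe = (μ − rf) / σ = (0.1500 − 0.03) / 0.6758 = 0.1200 / 0.6758 = 0.1776

0.18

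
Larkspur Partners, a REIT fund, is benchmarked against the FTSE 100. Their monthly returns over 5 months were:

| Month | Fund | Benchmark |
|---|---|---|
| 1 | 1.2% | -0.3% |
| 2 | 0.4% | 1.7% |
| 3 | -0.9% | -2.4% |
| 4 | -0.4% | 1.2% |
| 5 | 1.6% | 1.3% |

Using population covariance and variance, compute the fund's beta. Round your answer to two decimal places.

r̄p = 0.3800%,  r̄m = 0.3000%
Cov = Σ(rp − r̄p)(rm − r̄m) / 5 = 0.7020
Var(rm) = Σ(rm − r̄m)² / 5 = 2.2840
β = Cov / Var = 0.7020 / 2.2840 = 0.3074

0.31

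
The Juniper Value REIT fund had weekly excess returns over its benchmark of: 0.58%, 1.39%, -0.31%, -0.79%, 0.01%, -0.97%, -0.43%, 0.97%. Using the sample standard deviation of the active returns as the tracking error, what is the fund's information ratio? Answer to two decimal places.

Mean return μ = 0.450 / 8 = 0.0563%
Sample std dev = √[5.0302 / 7] = 0.8477%
IR = μ / tracking error = 0.0563 / 0.8477 = 0.0664

0.07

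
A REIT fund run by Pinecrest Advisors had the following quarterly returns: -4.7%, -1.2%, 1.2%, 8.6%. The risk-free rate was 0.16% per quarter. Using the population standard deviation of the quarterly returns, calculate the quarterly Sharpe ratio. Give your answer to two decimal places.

μ = (-4.7 − 1.2 + 1.2 + 8.6) / 4 = 0.9750%
Population std dev = √[95.1275 / 4] = 4.8767%
Sharpe = (μ − rf) / σ = (0.9750 − 0.16) / 4.8767 = 0.8150 / 4.8767 = 0.1671

0.17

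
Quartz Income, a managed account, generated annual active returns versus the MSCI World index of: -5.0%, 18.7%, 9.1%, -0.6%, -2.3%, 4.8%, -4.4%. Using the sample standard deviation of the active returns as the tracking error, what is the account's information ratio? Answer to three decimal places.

0.336

r̄ = (-5 + 18.7 + 9.1 − 0.6 − 2.3 + 4.8 − 4.4) / 7 = 20.30 / 7 = 2.9000%
Σ(r − r̄)² = (-5 − 2.9000)² + (18.7 − 2.9000)² + … = 446.6800
sample σ = √(446.6800 / 6) = √74.4467 = 8.6283%
IR = r̄ / tracking error = 2.9000 / 8.6283 = 0.3361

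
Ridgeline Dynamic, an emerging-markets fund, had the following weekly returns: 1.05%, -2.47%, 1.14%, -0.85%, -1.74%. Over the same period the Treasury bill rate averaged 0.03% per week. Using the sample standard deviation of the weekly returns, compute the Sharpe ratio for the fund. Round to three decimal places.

μ = (1.05 − 2.47 + 1.14 − 0.85 − 1.74) / 5 = -2.870 / 5 = -0.5740%
Σ(r − μ)² = 10.6057; sample σ = √(10.6057/4) = 1.6283%
Sharpe = (μ − rf) / σ = (-0.5740 − 0.03) / 1.6283 = -0.6040 / 1.6283 = -0.3709

-0.371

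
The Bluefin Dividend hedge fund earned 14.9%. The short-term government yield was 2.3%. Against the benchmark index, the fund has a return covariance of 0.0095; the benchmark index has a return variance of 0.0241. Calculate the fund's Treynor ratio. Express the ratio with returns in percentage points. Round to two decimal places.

31.96

β = Cov / Var = 0.0095 / 0.0241 = 0.3942
Treynor = (Rp − Rf) / β = (14.9% − 2.3%) / 0.3942 = 12.60 / 0.3942 = 31.9635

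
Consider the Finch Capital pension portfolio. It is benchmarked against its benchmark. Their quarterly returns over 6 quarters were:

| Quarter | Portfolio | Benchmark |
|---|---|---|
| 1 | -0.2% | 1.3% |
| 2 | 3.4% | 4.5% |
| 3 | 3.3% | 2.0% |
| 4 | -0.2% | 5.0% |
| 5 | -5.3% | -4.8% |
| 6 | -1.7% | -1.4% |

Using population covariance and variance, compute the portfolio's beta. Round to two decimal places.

0.72

r̄p = -0.1167%,  r̄m = 1.1000%
Cov = Σ(rp − r̄p)(rm − r̄m) / 6 = 8.2050
Var(rm) = Σ(rm − r̄m)² / 6 = 11.4467
β = Cov / Var = 8.2050 / 11.4467 = 0.7168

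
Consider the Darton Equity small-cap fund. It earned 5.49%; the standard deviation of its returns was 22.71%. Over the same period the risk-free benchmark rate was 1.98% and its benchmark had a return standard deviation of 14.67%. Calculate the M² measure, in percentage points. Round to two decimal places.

4.25

Sharpe = (Rp − Rf) / σp = (5.49% − 1.98%) / 22.71% = 0.1546
M² = Rf + Sharpe × σm = 1.98% + 0.1546 × 14.67% = 4.2480%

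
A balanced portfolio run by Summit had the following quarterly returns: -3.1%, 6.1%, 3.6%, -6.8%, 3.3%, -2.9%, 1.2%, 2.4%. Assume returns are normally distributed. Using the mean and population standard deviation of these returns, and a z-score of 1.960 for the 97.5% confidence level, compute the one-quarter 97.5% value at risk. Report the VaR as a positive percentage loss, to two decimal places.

7.45

Mean return r̄ = 3.80 / 8 = 0.4750%
Σ(r − r̄)² = (-3.1 − 0.4750)² + (6.1 − 0.4750)² + … = 130.7150
population σ = √(130.7150 / 8) = √16.3394 = 4.0422%
VaR = −(r̄ − z·σ) = −(0.4750 − 1.960 × 4.0422) = −(-7.4477) = 7.4477%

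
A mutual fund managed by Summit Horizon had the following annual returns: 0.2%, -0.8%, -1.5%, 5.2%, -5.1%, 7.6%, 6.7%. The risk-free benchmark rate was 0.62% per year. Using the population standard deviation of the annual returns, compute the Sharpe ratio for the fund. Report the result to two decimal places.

0.26

Mean return r̄ = 12.30 / 7 = 1.7571%
Σ(r − r̄)² = (0.2 − 1.7571)² + (-0.8 − 1.7571)² + (-1.5 − 1.7571)² + … = 137.0171
σ = √[137.0171 / 7] = 4.4242%
Sharpe = (r̄ − rf) / σ = (1.7571 − 0.62) / 4.4242 = 1.1371 / 4.4242 = 0.2570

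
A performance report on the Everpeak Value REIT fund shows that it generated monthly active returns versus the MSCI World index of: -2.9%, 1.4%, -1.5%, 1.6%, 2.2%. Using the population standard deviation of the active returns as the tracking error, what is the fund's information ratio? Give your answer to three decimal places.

0.080

Mean return r̄ = 0.80 / 5 = 0.1600%
Σ(r − r̄)² = (-2.9 − 0.1600)² + (1.4 − 0.1600)² + (-1.5 − 0.1600)² + … = 19.8920
σ = √[19.8920 / 5] = 1.9946%
IR = r̄ / tracking error = 0.1600 / 1.9946 = 0.0802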